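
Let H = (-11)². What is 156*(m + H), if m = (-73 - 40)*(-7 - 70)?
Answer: 1376232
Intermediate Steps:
H = 121
m = 8701 (m = -113*(-77) = 8701)
156*(m + H) = 156*(8701 + 121) = 156*8822 = 1376232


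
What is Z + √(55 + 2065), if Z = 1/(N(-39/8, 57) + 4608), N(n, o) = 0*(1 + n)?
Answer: 1/4608 + 2*√530 ≈ 46.044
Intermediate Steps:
N(n, o) = 0
Z = 1/4608 (Z = 1/(0 + 4608) = 1/4608 ≈ 0.00021701)
Z + √(55 + 2065) = 1/4608 + √(55 + 2065) = 1/4608 + √2120 = 1/4608 + 2*√530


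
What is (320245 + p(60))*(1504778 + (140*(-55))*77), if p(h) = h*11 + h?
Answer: 292680922270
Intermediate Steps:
p(h) = 12*h (p(h) = 11*h + h = 12*h)
(320245 + p(60))*(1504778 + (140*(-55))*77) = (320245 + 12*60)*(1504778 + (140*(-55))*77) = (320245 + 720)*(1504778 - 7700*77) = 320965*(1504778 - 592900) = 320965*911878 = 292680922270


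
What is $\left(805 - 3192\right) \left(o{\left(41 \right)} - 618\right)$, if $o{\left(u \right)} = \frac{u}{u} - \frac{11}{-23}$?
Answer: $\frac{33847660}{23} \approx 1.4716 \cdot 10^{6}$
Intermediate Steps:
$o{\left(u \right)} = \frac{34}{23}$ ($o{\left(u \right)} = 1 - - \frac{11}{23} = 1 + \frac{11}{23} = \frac{34}{23}$)
$\left(805 - 3192\right) \left(o{\left(41 \right)} - 618\right) = \left(805 - 3192\right) \left(\frac{34}{23} - 618\right) = \left(-2387\right) \left(- \frac{14180}{23}\right) = \frac{33847660}{23}$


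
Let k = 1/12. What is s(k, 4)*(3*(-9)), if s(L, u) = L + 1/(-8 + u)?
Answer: 9/2 ≈ 4.5000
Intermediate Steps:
k = 1/12 ≈ 0.083333
s(k, 4)*(3*(-9)) = ((1 - 8*1/12 + (1/12)*4)/(-8 + 4))*(3*(-9)) = ((1 - ⅔ + ⅓)/(-4))*(-27) = -¼*⅔*(-27) = -⅙*(-27) = 9/2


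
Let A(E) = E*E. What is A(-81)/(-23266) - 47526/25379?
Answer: -1272251535/590467814 ≈ -2.1547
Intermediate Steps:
A(E) = E**2
A(-81)/(-23266) - 47526/25379 = (-81)**2/(-23266) - 47526/25379 = 6561*(-1/23266) - 47526*1/25379 = -6561/23266 - 47526/25379 = -1272251535/590467814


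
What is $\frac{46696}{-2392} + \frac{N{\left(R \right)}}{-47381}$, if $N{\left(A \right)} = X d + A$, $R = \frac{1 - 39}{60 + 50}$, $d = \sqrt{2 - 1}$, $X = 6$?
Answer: $- \frac{1170080948}{59936965} \approx -19.522$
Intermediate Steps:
$d = 1$ ($d = \sqrt{1} = 1$)
$R = - \frac{19}{55}$ ($R = - \frac{38}{110} = \left(-38\right) \frac{1}{110} = - \frac{19}{55} \approx -0.34545$)
$N{\left(A \right)} = 6 + A$ ($N{\left(A \right)} = 6 \cdot 1 + A = 6 + A$)
$\frac{46696}{-2392} + \frac{N{\left(R \right)}}{-47381} = \frac{46696}{-2392} + \frac{6 - \frac{19}{55}}{-47381} = 46696 \left(- \frac{1}{2392}\right) + \frac{311}{55} \left(- \frac{1}{47381}\right) = - \frac{449}{23} - \frac{311}{2605955} = - \frac{1170080948}{59936965}$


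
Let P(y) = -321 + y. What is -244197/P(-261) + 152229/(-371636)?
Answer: 15110633169/36048692 ≈ 419.17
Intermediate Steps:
-244197/P(-261) + 152229/(-371636) = -244197/(-321 - 261) + 152229/(-371636) = -244197/(-582) + 152229*(-1/371636) = -244197*(-1/582) - 152229/371636 = 81399/194 - 152229/371636 = 15110633169/36048692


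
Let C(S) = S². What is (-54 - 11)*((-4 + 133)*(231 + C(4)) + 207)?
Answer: -2084550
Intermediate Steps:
(-54 - 11)*((-4 + 133)*(231 + C(4)) + 207) = (-54 - 11)*((-4 + 133)*(231 + 4²) + 207) = -65*(129*(231 + 16) + 207) = -65*(129*247 + 207) = -65*(31863 + 207) = -65*32070 = -2084550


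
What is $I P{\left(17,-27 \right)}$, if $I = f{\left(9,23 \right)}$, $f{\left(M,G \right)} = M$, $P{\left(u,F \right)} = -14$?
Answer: $-126$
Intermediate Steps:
$I = 9$
$I P{\left(17,-27 \right)} = 9 \left(-14\right) = -126$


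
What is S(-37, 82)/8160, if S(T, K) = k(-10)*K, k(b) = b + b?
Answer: -41/204 ≈ -0.20098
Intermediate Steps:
k(b) = 2*b
S(T, K) = -20*K (S(T, K) = (2*(-10))*K = -20*K)
S(-37, 82)/8160 = -20*82/8160 = -1640*1/8160 = -41/204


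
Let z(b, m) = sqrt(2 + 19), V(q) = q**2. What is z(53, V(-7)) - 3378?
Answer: -3378 + sqrt(21) ≈ -3373.4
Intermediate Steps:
z(b, m) = sqrt(21)
z(53, V(-7)) - 3378 = sqrt(21) - 3378 = -3378 + sqrt(21)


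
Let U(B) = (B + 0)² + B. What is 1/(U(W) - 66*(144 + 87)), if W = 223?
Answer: 1/34706 ≈ 2.8813e-5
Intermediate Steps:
U(B) = B + B² (U(B) = B² + B = B + B²)
1/(U(W) - 66*(144 + 87)) = 1/(223*(1 + 223) - 66*(144 + 87)) = 1/(223*224 - 66*231) = 1/(49952 - 15246) = 1/34706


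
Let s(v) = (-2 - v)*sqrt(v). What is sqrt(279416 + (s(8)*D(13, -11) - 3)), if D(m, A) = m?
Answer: sqrt(279413 - 260*sqrt(2)) ≈ 528.25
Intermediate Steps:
s(v) = sqrt(v)*(-2 - v)
sqrt(279416 + (s(8)*D(13, -11) - 3)) = sqrt(279416 + ((sqrt(8)*(-2 - 1*8))*13 - 3)) = sqrt(279416 + (((2*sqrt(2))*(-2 - 8))*13 - 3)) = sqrt(279416 + (((2*sqrt(2))*(-10))*13 - 3)) = sqrt(279416 + (-20*sqrt(2)*13 - 3)) = sqrt(279416 + (-260*sqrt(2) - 3)) = sqrt(279416 + (-3 - 260*sqrt(2))) = sqrt(279413 - 260*sqrt(2))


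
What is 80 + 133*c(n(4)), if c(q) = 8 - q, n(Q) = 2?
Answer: 878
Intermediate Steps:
80 + 133*c(n(4)) = 80 + 133*(8 - 1*2) = 80 + 133*(8 - 2) = 80 + 133*6 = 80 + 798 = 878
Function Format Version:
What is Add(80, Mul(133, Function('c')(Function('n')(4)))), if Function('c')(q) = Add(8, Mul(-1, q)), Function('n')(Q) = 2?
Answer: 878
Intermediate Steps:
Add(80, Mul(133, Function('c')(Function('n')(4)))) = Add(80, Mul(133, Add(8, Mul(-1, 2)))) = Add(80, Mul(133, Add(8, -2))) = Add(80, Mul(133, 6)) = Add(80, 798) = 878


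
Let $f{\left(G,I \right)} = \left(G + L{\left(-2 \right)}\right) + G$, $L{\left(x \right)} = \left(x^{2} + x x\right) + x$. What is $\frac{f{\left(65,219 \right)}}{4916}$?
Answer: $\frac{34}{1229} \approx 0.027665$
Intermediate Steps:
$L{\left(x \right)} = x + 2 x^{2}$ ($L{\left(x \right)} = \left(x^{2} + x^{2}\right) + x = 2 x^{2} + x = x + 2 x^{2}$)
$f{\left(G,I \right)} = 6 + 2 G$ ($f{\left(G,I \right)} = \left(G - 2 \left(1 + 2 \left(-2\right)\right)\right) + G = \left(G - 2 \left(1 - 4\right)\right) + G = \left(G - -6\right) + G = \left(G + 6\right) + G = \left(6 + G\right) + G = 6 + 2 G$)
$\frac{f{\left(65,219 \right)}}{4916} = \frac{6 + 2 \cdot 65}{4916} = \left(6 + 130\right) \frac{1}{4916} = 136 \cdot \frac{1}{4916} = \frac{34}{1229}$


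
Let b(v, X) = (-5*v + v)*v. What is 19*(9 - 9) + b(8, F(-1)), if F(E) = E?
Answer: -256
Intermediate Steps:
b(v, X) = -4*v**2 (b(v, X) = (-4*v)*v = -4*v**2)
19*(9 - 9) + b(8, F(-1)) = 19*(9 - 9) - 4*8**2 = 19*0 - 4*64 = 0 - 256 = -256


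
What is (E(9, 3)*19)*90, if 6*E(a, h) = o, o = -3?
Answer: -855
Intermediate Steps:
E(a, h) = -½ (E(a, h) = (⅙)*(-3) = -½)
(E(9, 3)*19)*90 = -½*19*90 = -19/2*90 = -855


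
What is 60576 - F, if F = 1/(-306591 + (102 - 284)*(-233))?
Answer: 16003270561/264185 ≈ 60576.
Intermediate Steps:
F = -1/264185 (F = 1/(-306591 - 182*(-233)) = 1/(-306591 + 42406) = 1/(-264185) = -1/264185 ≈ -3.7852e-6)
60576 - F = 60576 - 1*(-1/264185) = 60576 + 1/264185 = 16003270561/264185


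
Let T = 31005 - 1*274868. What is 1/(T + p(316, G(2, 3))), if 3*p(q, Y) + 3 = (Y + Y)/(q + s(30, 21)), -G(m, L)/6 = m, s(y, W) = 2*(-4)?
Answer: -77/18777530 ≈ -4.1006e-6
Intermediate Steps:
s(y, W) = -8
G(m, L) = -6*m
p(q, Y) = -1 + 2*Y/(3*(-8 + q)) (p(q, Y) = -1 + ((Y + Y)/(q - 8))/3 = -1 + ((2*Y)/(-8 + q))/3 = -1 + (2*Y/(-8 + q))/3 = -1 + 2*Y/(3*(-8 + q)))
T = -243863 (T = 31005 - 274868 = -243863)
1/(T + p(316, G(2, 3))) = 1/(-243863 + (8 - 1*316 + 2*(-6*2)/3)/(-8 + 316)) = 1/(-243863 + (8 - 316 + (2/3)*(-12))/308) = 1/(-243863 + (8 - 316 - 8)/308) = 1/(-243863 + (1/308)*(-316)) = 1/(-243863 - 79/77) = 1/(-18777530/77) = -77/18777530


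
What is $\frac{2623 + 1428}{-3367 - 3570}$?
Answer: $- \frac{4051}{6937} \approx -0.58397$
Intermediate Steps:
$\frac{2623 + 1428}{-3367 - 3570} = \frac{4051}{-6937} = 4051 \left(- \frac{1}{6937}\right) = - \frac{4051}{6937}$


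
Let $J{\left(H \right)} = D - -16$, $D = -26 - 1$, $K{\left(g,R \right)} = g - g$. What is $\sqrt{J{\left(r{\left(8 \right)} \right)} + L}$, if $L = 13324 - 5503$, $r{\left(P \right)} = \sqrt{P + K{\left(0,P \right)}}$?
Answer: $\sqrt{7810} \approx 88.374$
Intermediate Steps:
$K{\left(g,R \right)} = 0$
$D = -27$
$r{\left(P \right)} = \sqrt{P}$ ($r{\left(P \right)} = \sqrt{P + 0} = \sqrt{P}$)
$J{\left(H \right)} = -11$ ($J{\left(H \right)} = -27 - -16 = -27 + 16 = -11$)
$L = 7821$
$\sqrt{J{\left(r{\left(8 \right)} \right)} + L} = \sqrt{-11 + 7821} = \sqrt{7810}$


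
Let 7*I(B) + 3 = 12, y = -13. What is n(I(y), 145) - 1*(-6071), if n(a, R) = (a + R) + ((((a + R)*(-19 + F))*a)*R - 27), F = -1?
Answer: -26423076/49 ≈ -5.3925e+5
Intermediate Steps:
I(B) = 9/7 (I(B) = -3/7 + (1/7)*12 = -3/7 + 12/7 = 9/7)
n(a, R) = -27 + R + a + R*a*(-20*R - 20*a) (n(a, R) = (a + R) + ((((a + R)*(-19 - 1))*a)*R - 27) = (R + a) + ((((R + a)*(-20))*a)*R - 27) = (R + a) + (((-20*R - 20*a)*a)*R - 27) = (R + a) + ((a*(-20*R - 20*a))*R - 27) = (R + a) + (R*a*(-20*R - 20*a) - 27) = (R + a) + (-27 + R*a*(-20*R - 20*a)) = -27 + R + a + R*a*(-20*R - 20*a))
n(I(y), 145) - 1*(-6071) = (-27 + 145 + 9/7 - 20*145*(9/7)**2 - 20*9/7*145**2) - 1*(-6071) = (-27 + 145 + 9/7 - 20*145*81/49 - 20*9/7*21025) + 6071 = (-27 + 145 + 9/7 - 234900/49 - 3784500/7) + 6071 = -26720555/49 + 6071 = -26423076/49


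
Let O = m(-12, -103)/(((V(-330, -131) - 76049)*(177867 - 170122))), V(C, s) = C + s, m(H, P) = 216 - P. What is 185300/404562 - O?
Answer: 54901670395139/119865642055950 ≈ 0.45803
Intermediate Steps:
O = -319/592569950 (O = (216 - 1*(-103))/((((-330 - 131) - 76049)*(177867 - 170122))) = (216 + 103)/(((-461 - 76049)*7745)) = 319/((-76510*7745)) = 319/(-592569950) = 319*(-1/592569950) = -319/592569950 ≈ -5.3833e-7)
185300/404562 - O = 185300/404562 - 1*(-319/592569950) = 185300*(1/404562) + 319/592569950 = 92650/202281 + 319/592569950 = 54901670395139/119865642055950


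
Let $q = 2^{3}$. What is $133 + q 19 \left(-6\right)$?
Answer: $-779$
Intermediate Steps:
$q = 8$
$133 + q 19 \left(-6\right) = 133 + 8 \cdot 19 \left(-6\right) = 133 + 8 \left(-114\right) = 133 - 912 = -779$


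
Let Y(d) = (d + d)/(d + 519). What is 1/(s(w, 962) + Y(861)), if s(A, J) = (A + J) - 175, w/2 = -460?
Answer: -230/30303 ≈ -0.0075900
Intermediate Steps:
w = -920 (w = 2*(-460) = -920)
s(A, J) = -175 + A + J
Y(d) = 2*d/(519 + d) (Y(d) = (2*d)/(519 + d) = 2*d/(519 + d))
1/(s(w, 962) + Y(861)) = 1/((-175 - 920 + 962) + 2*861/(519 + 861)) = 1/(-133 + 2*861/1380) = 1/(-133 + 2*861*(1/1380)) = 1/(-133 + 287/230) = 1/(-30303/230) = -230/30303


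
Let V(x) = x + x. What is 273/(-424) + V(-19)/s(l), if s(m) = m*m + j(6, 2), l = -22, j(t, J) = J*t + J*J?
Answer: -38153/53000 ≈ -0.71987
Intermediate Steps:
j(t, J) = J² + J*t (j(t, J) = J*t + J² = J² + J*t)
V(x) = 2*x
s(m) = 16 + m² (s(m) = m*m + 2*(2 + 6) = m² + 2*8 = m² + 16 = 16 + m²)
273/(-424) + V(-19)/s(l) = 273/(-424) + (2*(-19))/(16 + (-22)²) = 273*(-1/424) - 38/(16 + 484) = -273/424 - 38/500 = -273/424 - 38*1/500 = -273/424 - 19/250 = -38153/53000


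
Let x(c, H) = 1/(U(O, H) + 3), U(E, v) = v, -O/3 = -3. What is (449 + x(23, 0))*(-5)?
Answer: -6740/3 ≈ -2246.7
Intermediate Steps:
O = 9 (O = -3*(-3) = 9)
x(c, H) = 1/(3 + H) (x(c, H) = 1/(H + 3) = 1/(3 + H))
(449 + x(23, 0))*(-5) = (449 + 1/(3 + 0))*(-5) = (449 + 1/3)*(-5) = (449 + ⅓)*(-5) = (1348/3)*(-5) = -6740/3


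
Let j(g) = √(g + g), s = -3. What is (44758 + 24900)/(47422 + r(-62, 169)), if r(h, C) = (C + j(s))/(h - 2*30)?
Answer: 49165203616940/33469869649231 + 8498276*I*√6/33469869649231 ≈ 1.4689 + 6.2195e-7*I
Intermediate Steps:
j(g) = √2*√g (j(g) = √(2*g) = √2*√g)
r(h, C) = (C + I*√6)/(-60 + h) (r(h, C) = (C + √2*√(-3))/(h - 2*30) = (C + √2*(I*√3))/(h - 60) = (C + I*√6)/(-60 + h))
(44758 + 24900)/(47422 + r(-62, 169)) = (44758 + 24900)/(47422 + (169 + I*√6)/(-60 - 62)) = 69658/(47422 + (169 + I*√6)/(-122)) = 69658/(47422 - (169 + I*√6)/122) = 69658/(47422 + (-169/122 - I*√6/122)) = 69658/(5785315/122 - I*√6/122)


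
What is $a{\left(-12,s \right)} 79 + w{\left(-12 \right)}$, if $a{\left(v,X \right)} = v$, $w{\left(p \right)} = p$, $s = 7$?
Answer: $-960$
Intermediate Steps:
$a{\left(-12,s \right)} 79 + w{\left(-12 \right)} = \left(-12\right) 79 - 12 = -948 - 12 = -960$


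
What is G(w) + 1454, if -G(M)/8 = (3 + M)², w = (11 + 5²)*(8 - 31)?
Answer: -5443546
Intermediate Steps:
w = -828 (w = (11 + 25)*(-23) = 36*(-23) = -828)
G(M) = -8*(3 + M)²
G(w) + 1454 = -8*(3 - 828)² + 1454 = -8*(-825)² + 1454 = -8*680625 + 1454 = -5445000 + 1454 = -5443546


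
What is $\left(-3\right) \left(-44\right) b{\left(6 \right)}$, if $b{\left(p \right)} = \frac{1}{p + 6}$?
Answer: $11$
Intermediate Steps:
$b{\left(p \right)} = \frac{1}{6 + p}$
$\left(-3\right) \left(-44\right) b{\left(6 \right)} = \frac{\left(-3\right) \left(-44\right)}{6 + 6} = \frac{132}{12} = 132 \cdot \frac{1}{12} = 11$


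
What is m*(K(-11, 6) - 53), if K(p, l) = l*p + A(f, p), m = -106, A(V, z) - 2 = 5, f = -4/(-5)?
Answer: 11872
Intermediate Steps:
f = ⅘ (f = -4*(-⅕) = ⅘ ≈ 0.80000)
A(V, z) = 7 (A(V, z) = 2 + 5 = 7)
K(p, l) = 7 + l*p (K(p, l) = l*p + 7 = 7 + l*p)
m*(K(-11, 6) - 53) = -106*((7 + 6*(-11)) - 53) = -106*((7 - 66) - 53) = -106*(-59 - 53) = -106*(-112) = 11872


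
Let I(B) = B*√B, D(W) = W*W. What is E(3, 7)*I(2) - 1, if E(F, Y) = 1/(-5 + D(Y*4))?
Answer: -1 + 2*√2/779 ≈ -0.99637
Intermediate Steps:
D(W) = W²
I(B) = B^(3/2)
E(F, Y) = 1/(-5 + 16*Y²) (E(F, Y) = 1/(-5 + (Y*4)²) = 1/(-5 + (4*Y)²) = 1/(-5 + 16*Y²))
E(3, 7)*I(2) - 1 = 2^(3/2)/(-5 + 16*7²) - 1 = (2*√2)/(-5 + 16*49) - 1 = (2*√2)/(-5 + 784) - 1 = (2*√2)/779 - 1 = 2*√2/779 - 1 = -1 + 2*√2/779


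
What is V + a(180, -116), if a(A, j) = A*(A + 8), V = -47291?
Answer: -13451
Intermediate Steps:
a(A, j) = A*(8 + A)
V + a(180, -116) = -47291 + 180*(8 + 180) = -47291 + 180*188 = -47291 + 33840 = -13451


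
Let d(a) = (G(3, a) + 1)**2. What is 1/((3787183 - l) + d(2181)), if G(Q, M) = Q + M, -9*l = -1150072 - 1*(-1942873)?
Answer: 1/8649497 ≈ 1.1561e-7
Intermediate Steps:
l = -88089 (l = -(-1150072 - 1*(-1942873))/9 = -(-1150072 + 1942873)/9 = -1/9*792801 = -88089)
G(Q, M) = M + Q
d(a) = (4 + a)**2 (d(a) = ((a + 3) + 1)**2 = ((3 + a) + 1)**2 = (4 + a)**2)
1/((3787183 - l) + d(2181)) = 1/((3787183 - 1*(-88089)) + (4 + 2181)**2) = 1/((3787183 + 88089) + 2185**2) = 1/(3875272 + 4774225) = 1/8649497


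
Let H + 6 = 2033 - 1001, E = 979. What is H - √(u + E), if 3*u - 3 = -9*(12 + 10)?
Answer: 1026 - √914 ≈ 995.77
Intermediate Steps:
u = -65 (u = 1 + (-9*(12 + 10))/3 = 1 + (-9*22)/3 = 1 + (⅓)*(-198) = 1 - 66 = -65)
H = 1026 (H = -6 + (2033 - 1001) = -6 + 1032 = 1026)
H - √(u + E) = 1026 - √(-65 + 979) = 1026 - √914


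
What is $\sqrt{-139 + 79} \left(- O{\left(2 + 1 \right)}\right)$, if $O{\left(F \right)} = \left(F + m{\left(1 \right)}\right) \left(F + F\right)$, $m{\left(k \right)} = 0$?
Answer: $- 36 i \sqrt{15} \approx - 139.43 i$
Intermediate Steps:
$O{\left(F \right)} = 2 F^{2}$ ($O{\left(F \right)} = \left(F + 0\right) \left(F + F\right) = F 2 F = 2 F^{2}$)
$\sqrt{-139 + 79} \left(- O{\left(2 + 1 \right)}\right) = \sqrt{-139 + 79} \left(- 2 \left(2 + 1\right)^{2}\right) = \sqrt{-60} \left(- 2 \cdot 3^{2}\right) = 2 i \sqrt{15} \left(- 2 \cdot 9\right) = 2 i \sqrt{15} \left(\left(-1\right) 18\right) = 2 i \sqrt{15} \left(-18\right) = - 36 i \sqrt{15}$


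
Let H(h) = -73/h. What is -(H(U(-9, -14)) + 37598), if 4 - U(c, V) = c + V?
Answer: -1015073/27 ≈ -37595.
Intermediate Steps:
U(c, V) = 4 - V - c (U(c, V) = 4 - (c + V) = 4 - (V + c) = 4 + (-V - c) = 4 - V - c)
-(H(U(-9, -14)) + 37598) = -(-73/(4 - 1*(-14) - 1*(-9)) + 37598) = -(-73/(4 + 14 + 9) + 37598) = -(-73/27 + 37598) = -1*1015073/27 = -1015073/27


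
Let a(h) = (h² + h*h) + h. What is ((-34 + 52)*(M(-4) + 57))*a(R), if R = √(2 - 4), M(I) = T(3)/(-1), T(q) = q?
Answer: -3888 + 972*I*√2 ≈ -3888.0 + 1374.6*I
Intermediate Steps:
M(I) = -3 (M(I) = 3/(-1) = 3*(-1) = -3)
R = I*√2 (R = √(-2) = I*√2 ≈ 1.4142*I)
a(h) = h + 2*h² (a(h) = (h² + h²) + h = 2*h² + h = h + 2*h²)
((-34 + 52)*(M(-4) + 57))*a(R) = ((-34 + 52)*(-3 + 57))*((I*√2)*(1 + 2*(I*√2))) = (18*54)*((I*√2)*(1 + 2*I*√2)) = 972*(I*√2*(1 + 2*I*√2)) = 972*I*√2*(1 + 2*I*√2)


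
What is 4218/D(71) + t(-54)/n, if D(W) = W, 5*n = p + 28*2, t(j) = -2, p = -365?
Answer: 1304072/21939 ≈ 59.441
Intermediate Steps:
n = -309/5 (n = (-365 + 28*2)/5 = (-365 + 56)/5 = (1/5)*(-309) = -309/5 ≈ -61.800)
4218/D(71) + t(-54)/n = 4218/71 - 2/(-309/5) = 4218*(1/71) - 2*(-5/309) = 4218/71 + 10/309 = 1304072/21939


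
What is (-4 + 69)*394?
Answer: 25610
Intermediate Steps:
(-4 + 69)*394 = 65*394 = 25610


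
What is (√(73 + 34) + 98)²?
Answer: (98 + √107)² ≈ 11738.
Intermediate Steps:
(√(73 + 34) + 98)² = (√107 + 98)² = (98 + √107)²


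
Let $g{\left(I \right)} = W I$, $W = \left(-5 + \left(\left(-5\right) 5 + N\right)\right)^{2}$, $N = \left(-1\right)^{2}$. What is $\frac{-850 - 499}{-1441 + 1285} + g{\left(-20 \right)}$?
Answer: $- \frac{2622571}{156} \approx -16811.0$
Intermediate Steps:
$N = 1$
$W = 841$ ($W = \left(-5 + \left(\left(-5\right) 5 + 1\right)\right)^{2} = \left(-5 + \left(-25 + 1\right)\right)^{2} = \left(-5 - 24\right)^{2} = \left(-29\right)^{2} = 841$)
$g{\left(I \right)} = 841 I$
$\frac{-850 - 499}{-1441 + 1285} + g{\left(-20 \right)} = \frac{-850 - 499}{-1441 + 1285} + 841 \left(-20\right) = - \frac{1349}{-156} - 16820 = \left(-1349\right) \left(- \frac{1}{156}\right) - 16820 = \frac{1349}{156} - 16820 = - \frac{2622571}{156}$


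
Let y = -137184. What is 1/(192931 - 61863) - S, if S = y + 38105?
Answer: 12986086373/131068 ≈ 99079.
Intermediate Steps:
S = -99079 (S = -137184 + 38105 = -99079)
1/(192931 - 61863) - S = 1/(192931 - 61863) - 1*(-99079) = 1/131068 + 99079 = 12986086373/131068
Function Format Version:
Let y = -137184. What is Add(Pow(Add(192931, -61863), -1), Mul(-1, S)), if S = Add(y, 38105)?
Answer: Rational(12986086373, 131068) ≈ 99079.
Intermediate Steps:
S = -99079 (S = Add(-137184, 38105) = -99079)
Add(Pow(Add(192931, -61863), -1), Mul(-1, S)) = Add(Pow(Add(192931, -61863), -1), Mul(-1, -99079)) = Add(Pow(131068, -1), 99079) = Add(Rational(1, 131068), 99079) = Rational(12986086373, 131068)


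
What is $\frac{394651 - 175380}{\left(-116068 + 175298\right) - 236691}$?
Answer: $- \frac{219271}{177461} \approx -1.2356$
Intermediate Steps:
$\frac{394651 - 175380}{\left(-116068 + 175298\right) - 236691} = \frac{219271}{59230 - 236691} = \frac{219271}{-177461} = 219271 \left(- \frac{1}{177461}\right) = - \frac{219271}{177461}$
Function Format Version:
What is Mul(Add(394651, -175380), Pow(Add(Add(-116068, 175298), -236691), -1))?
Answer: Rational(-219271, 177461) ≈ -1.2356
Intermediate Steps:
Mul(Add(394651, -175380), Pow(Add(Add(-116068, 175298), -236691), -1)) = Mul(219271, Pow(Add(59230, -236691), -1)) = Mul(219271, Pow(-177461, -1)) = Mul(219271, Rational(-1, 177461)) = Rational(-219271, 177461)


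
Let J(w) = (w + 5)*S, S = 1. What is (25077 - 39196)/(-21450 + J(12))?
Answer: 14119/21433 ≈ 0.65875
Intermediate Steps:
J(w) = 5 + w (J(w) = (w + 5)*1 = (5 + w)*1 = 5 + w)
(25077 - 39196)/(-21450 + J(12)) = (25077 - 39196)/(-21450 + (5 + 12)) = -14119/(-21450 + 17) = -14119/(-21433) = -14119*(-1/21433) = 14119/21433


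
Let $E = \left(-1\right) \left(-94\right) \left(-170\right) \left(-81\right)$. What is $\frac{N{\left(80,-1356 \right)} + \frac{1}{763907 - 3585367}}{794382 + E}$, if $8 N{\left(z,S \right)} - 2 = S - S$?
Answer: $\frac{176341}{1473339608130} \approx 1.1969 \cdot 10^{-7}$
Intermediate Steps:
$N{\left(z,S \right)} = \frac{1}{4}$ ($N{\left(z,S \right)} = \frac{1}{4} + \frac{S - S}{8} = \frac{1}{4} + \frac{1}{8} \cdot 0 = \frac{1}{4} + 0 = \frac{1}{4}$)
$E = 1294380$ ($E = 94 \left(-170\right) \left(-81\right) = \left(-15980\right) \left(-81\right) = 1294380$)
$\frac{N{\left(80,-1356 \right)} + \frac{1}{763907 - 3585367}}{794382 + E} = \frac{\frac{1}{4} + \frac{1}{763907 - 3585367}}{794382 + 1294380} = \frac{\frac{1}{4} + \frac{1}{-2821460}}{2088762} = \left(\frac{1}{4} - \frac{1}{2821460}\right) \frac{1}{2088762} = \frac{176341}{705365} \cdot \frac{1}{2088762} = \frac{176341}{1473339608130}$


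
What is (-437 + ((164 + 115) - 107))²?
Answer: 70225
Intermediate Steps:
(-437 + ((164 + 115) - 107))² = (-437 + (279 - 107))² = (-437 + 172)² = (-265)² = 70225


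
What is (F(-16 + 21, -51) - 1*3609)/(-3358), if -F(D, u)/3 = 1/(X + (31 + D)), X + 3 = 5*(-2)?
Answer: 41505/38617 ≈ 1.0748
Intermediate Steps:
X = -13 (X = -3 + 5*(-2) = -3 - 10 = -13)
F(D, u) = -3/(18 + D) (F(D, u) = -3/(-13 + (31 + D)) = -3/(18 + D))
(F(-16 + 21, -51) - 1*3609)/(-3358) = (-3/(18 + (-16 + 21)) - 1*3609)/(-3358) = (-3/(18 + 5) - 3609)*(-1/3358) = (-3/23 - 3609)*(-1/3358) = -83010/23*(-1/3358) = 41505/38617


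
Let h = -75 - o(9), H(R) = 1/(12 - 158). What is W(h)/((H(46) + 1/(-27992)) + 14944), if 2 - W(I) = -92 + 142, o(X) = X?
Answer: -32694656/10178931545 ≈ -0.0032120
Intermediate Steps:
H(R) = -1/146 (H(R) = 1/(-146) = -1/146)
h = -84 (h = -75 - 1*9 = -75 - 9 = -84)
W(I) = -48 (W(I) = 2 - (-92 + 142) = 2 - 1*50 = 2 - 50 = -48)
W(h)/((H(46) + 1/(-27992)) + 14944) = -48/((-1/146 + 1/(-27992)) + 14944) = -48/((-1/146 - 1/27992) + 14944) = -48/(-14069/2043416 + 14944) = -48/30536794635/2043416 = -48*2043416/30536794635 = -32694656/10178931545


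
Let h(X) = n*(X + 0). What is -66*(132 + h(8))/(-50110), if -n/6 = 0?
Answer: 4356/25055 ≈ 0.17386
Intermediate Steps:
n = 0 (n = -6*0 = 0)
h(X) = 0 (h(X) = 0*(X + 0) = 0*X = 0)
-66*(132 + h(8))/(-50110) = -66*(132 + 0)/(-50110) = -66*132*(-1/50110) = -8712*(-1/50110) = 4356/25055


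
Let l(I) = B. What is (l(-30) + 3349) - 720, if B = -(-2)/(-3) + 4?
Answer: 7897/3 ≈ 2632.3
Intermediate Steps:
B = 10/3 (B = -(-2)*(-1)/3 + 4 = -1*⅔ + 4 = -⅔ + 4 = 10/3 ≈ 3.3333)
l(I) = 10/3
(l(-30) + 3349) - 720 = (10/3 + 3349) - 720 = 10057/3 - 720 = 7897/3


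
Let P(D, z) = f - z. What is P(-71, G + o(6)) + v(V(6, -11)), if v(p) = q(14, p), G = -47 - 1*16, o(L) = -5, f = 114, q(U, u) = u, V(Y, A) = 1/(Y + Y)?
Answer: 2185/12 ≈ 182.08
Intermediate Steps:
V(Y, A) = 1/(2*Y)
G = -63 (G = -47 - 16 = -63)
v(p) = p
P(D, z) = 114 - z
P(-71, G + o(6)) + v(V(6, -11)) = (114 - (-63 - 5)) + (½)/6 = (114 - 1*(-68)) + (½)*(⅙) = (114 + 68) + 1/12 = 182 + 1/12 = 2185/12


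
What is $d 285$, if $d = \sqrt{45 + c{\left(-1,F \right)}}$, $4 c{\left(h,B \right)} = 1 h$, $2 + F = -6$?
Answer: $\frac{285 \sqrt{179}}{2} \approx 1906.5$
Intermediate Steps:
$F = -8$ ($F = -2 - 6 = -8$)
$c{\left(h,B \right)} = \frac{h}{4}$ ($c{\left(h,B \right)} = \frac{1 h}{4} = \frac{h}{4}$)
$d = \frac{\sqrt{179}}{2}$ ($d = \sqrt{45 + \frac{1}{4} \left(-1\right)} = \sqrt{45 - \frac{1}{4}} = \sqrt{\frac{179}{4}} = \frac{\sqrt{179}}{2} \approx 6.6895$)
$d 285 = \frac{\sqrt{179}}{2} \cdot 285 = \frac{285 \sqrt{179}}{2}$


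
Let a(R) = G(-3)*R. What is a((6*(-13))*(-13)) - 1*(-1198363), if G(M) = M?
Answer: 1195321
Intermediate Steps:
a(R) = -3*R
a((6*(-13))*(-13)) - 1*(-1198363) = -3*6*(-13)*(-13) - 1*(-1198363) = -(-234)*(-13) + 1198363 = -3*1014 + 1198363 = -3042 + 1198363 = 1195321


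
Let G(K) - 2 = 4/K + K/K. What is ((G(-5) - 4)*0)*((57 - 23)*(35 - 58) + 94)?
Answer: 0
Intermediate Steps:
G(K) = 3 + 4/K (G(K) = 2 + (4/K + K/K) = 2 + (4/K + 1) = 2 + (1 + 4/K) = 3 + 4/K)
((G(-5) - 4)*0)*((57 - 23)*(35 - 58) + 94) = (((3 + 4/(-5)) - 4)*0)*((57 - 23)*(35 - 58) + 94) = (((3 + 4*(-1/5)) - 4)*0)*(34*(-23) + 94) = (((3 - 4/5) - 4)*0)*(-782 + 94) = ((11/5 - 4)*0)*(-688) = -9/5*0*(-688) = 0*(-688) = 0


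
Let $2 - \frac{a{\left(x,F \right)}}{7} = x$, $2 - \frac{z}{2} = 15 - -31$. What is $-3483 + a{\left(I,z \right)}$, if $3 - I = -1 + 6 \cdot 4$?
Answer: $-3329$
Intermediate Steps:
$z = -88$ ($z = 4 - 2 \left(15 - -31\right) = 4 - 2 \left(15 + 31\right) = 4 - 92 = -88$)
$I = -20$ ($I = 3 - \left(-1 + 6 \cdot 4\right) = 3 - \left(-1 + 24\right) = 3 - 23 = -20$)
$a{\left(x,F \right)} = 14 - 7 x$
$-3483 + a{\left(I,z \right)} = -3483 + \left(14 - -140\right) = -3483 + \left(14 + 140\right) = -3483 + 154 = -3329$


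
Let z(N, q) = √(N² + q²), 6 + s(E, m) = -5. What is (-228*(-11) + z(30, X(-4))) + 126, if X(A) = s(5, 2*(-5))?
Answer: 2634 + √1021 ≈ 2666.0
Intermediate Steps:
s(E, m) = -11 (s(E, m) = -6 - 5 = -11)
X(A) = -11
(-228*(-11) + z(30, X(-4))) + 126 = (-228*(-11) + √(30² + (-11)²)) + 126 = (2508 + √(900 + 121)) + 126 = (2508 + √1021) + 126 = 2634 + √1021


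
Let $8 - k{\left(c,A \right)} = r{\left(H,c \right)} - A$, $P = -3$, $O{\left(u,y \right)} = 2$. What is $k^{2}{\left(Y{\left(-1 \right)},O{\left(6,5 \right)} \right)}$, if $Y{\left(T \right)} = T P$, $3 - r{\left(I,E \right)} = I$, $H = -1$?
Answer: $36$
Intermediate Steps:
$r{\left(I,E \right)} = 3 - I$
$Y{\left(T \right)} = - 3 T$ ($Y{\left(T \right)} = T \left(-3\right) = - 3 T$)
$k{\left(c,A \right)} = 4 + A$ ($k{\left(c,A \right)} = 8 - \left(\left(3 - -1\right) - A\right) = 8 - \left(\left(3 + 1\right) - A\right) = 8 - \left(4 - A\right) = 8 + \left(-4 + A\right) = 4 + A$)
$k^{2}{\left(Y{\left(-1 \right)},O{\left(6,5 \right)} \right)} = \left(4 + 2\right)^{2} = 6^{2} = 36$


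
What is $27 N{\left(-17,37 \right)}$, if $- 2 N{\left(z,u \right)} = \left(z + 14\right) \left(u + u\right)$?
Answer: $2997$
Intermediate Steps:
$N{\left(z,u \right)} = - u \left(14 + z\right)$ ($N{\left(z,u \right)} = - \frac{\left(z + 14\right) \left(u + u\right)}{2} = - \frac{\left(14 + z\right) 2 u}{2} = - \frac{2 u \left(14 + z\right)}{2} = - u \left(14 + z\right)$)
$27 N{\left(-17,37 \right)} = 27 \left(\left(-1\right) 37 \left(14 - 17\right)\right) = 27 \left(\left(-1\right) 37 \left(-3\right)\right) = 27 \cdot 111 = 2997$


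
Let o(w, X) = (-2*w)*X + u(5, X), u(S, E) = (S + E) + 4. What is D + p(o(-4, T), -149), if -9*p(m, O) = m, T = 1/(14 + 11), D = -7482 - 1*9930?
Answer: -435326/25 ≈ -17413.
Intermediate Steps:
u(S, E) = 4 + E + S (u(S, E) = (E + S) + 4 = 4 + E + S)
D = -17412 (D = -7482 - 9930 = -17412)
T = 1/25 ≈ 0.040000
o(w, X) = 9 + X - 2*X*w (o(w, X) = (-2*w)*X + (4 + X + 5) = -2*X*w + (9 + X) = 9 + X - 2*X*w)
p(m, O) = -m/9
D + p(o(-4, T), -149) = -17412 - (9 + 1/25 - 2*1/25*(-4))/9 = -17412 - (9 + 1/25 + 8/25)/9 = -17412 - 1/9*234/25 = -17412 - 26/25 = -435326/25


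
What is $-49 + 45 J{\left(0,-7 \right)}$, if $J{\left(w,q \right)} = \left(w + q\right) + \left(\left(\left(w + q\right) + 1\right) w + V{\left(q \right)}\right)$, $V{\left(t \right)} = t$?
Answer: $-679$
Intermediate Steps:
$J{\left(w,q \right)} = w + 2 q + w \left(1 + q + w\right)$ ($J{\left(w,q \right)} = \left(w + q\right) + \left(\left(\left(w + q\right) + 1\right) w + q\right) = \left(q + w\right) + \left(\left(\left(q + w\right) + 1\right) w + q\right) = \left(q + w\right) + \left(\left(1 + q + w\right) w + q\right) = \left(q + w\right) + \left(w \left(1 + q + w\right) + q\right) = \left(q + w\right) + \left(q + w \left(1 + q + w\right)\right) = w + 2 q + w \left(1 + q + w\right)$)
$-49 + 45 J{\left(0,-7 \right)} = -49 + 45 \left(0^{2} + 2 \left(-7\right) + 2 \cdot 0 - 0\right) = -49 + 45 \left(0 - 14 + 0 + 0\right) = -49 + 45 \left(-14\right) = -49 - 630 = -679$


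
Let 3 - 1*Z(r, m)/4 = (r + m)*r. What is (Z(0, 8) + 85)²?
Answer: 9409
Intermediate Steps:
Z(r, m) = 12 - 4*r*(m + r) (Z(r, m) = 12 - 4*(r + m)*r = 12 - 4*(m + r)*r = 12 - 4*r*(m + r))
(Z(0, 8) + 85)² = ((12 - 4*0² - 4*8*0) + 85)² = ((12 - 4*0 + 0) + 85)² = ((12 + 0 + 0) + 85)² = (12 + 85)² = 97² = 9409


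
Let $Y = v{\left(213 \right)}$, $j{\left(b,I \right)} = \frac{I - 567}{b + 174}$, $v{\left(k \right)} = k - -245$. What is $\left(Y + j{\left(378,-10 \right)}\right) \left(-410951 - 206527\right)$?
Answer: $- \frac{25958672207}{92} \approx -2.8216 \cdot 10^{8}$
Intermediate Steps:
$v{\left(k \right)} = 245 + k$ ($v{\left(k \right)} = k + 245 = 245 + k$)
$j{\left(b,I \right)} = \frac{-567 + I}{174 + b}$
$Y = 458$ ($Y = 245 + 213 = 458$)
$\left(Y + j{\left(378,-10 \right)}\right) \left(-410951 - 206527\right) = \left(458 + \frac{-567 - 10}{174 + 378}\right) \left(-410951 - 206527\right) = \left(458 + \frac{1}{552} \left(-577\right)\right) \left(-617478\right) = \left(458 - \frac{577}{552}\right) \left(-617478\right) = \frac{252239}{552} \left(-617478\right) = - \frac{25958672207}{92}$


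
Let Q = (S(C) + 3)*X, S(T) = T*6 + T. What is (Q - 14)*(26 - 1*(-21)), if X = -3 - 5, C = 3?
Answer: -9682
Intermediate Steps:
S(T) = 7*T (S(T) = 6*T + T = 7*T)
X = -8
Q = -192 (Q = (7*3 + 3)*(-8) = (21 + 3)*(-8) = 24*(-8) = -192)
(Q - 14)*(26 - 1*(-21)) = (-192 - 14)*(26 - 1*(-21)) = -206*(26 + 21) = -206*47 = -9682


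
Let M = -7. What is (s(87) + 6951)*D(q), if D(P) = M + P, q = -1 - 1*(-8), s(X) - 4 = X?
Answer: 0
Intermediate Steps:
s(X) = 4 + X
q = 7 (q = -1 + 8 = 7)
D(P) = -7 + P
(s(87) + 6951)*D(q) = ((4 + 87) + 6951)*(-7 + 7) = (91 + 6951)*0 = 7042*0 = 0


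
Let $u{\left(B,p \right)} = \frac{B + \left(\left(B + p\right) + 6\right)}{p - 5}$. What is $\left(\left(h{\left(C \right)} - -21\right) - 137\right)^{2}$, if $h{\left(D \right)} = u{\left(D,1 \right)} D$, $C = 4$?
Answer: $17161$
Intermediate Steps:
$u{\left(B,p \right)} = \frac{6 + p + 2 B}{-5 + p}$ ($u{\left(B,p \right)} = \frac{B + \left(6 + B + p\right)}{-5 + p} = \frac{6 + p + 2 B}{-5 + p}$)
$h{\left(D \right)} = D \left(- \frac{7}{4} - \frac{D}{2}\right)$ ($h{\left(D \right)} = \frac{6 + 1 + 2 D}{-5 + 1} D = \frac{7 + 2 D}{-4} D = - \frac{7 + 2 D}{4} D = \left(- \frac{7}{4} - \frac{D}{2}\right) D = D \left(- \frac{7}{4} - \frac{D}{2}\right)$)
$\left(\left(h{\left(C \right)} - -21\right) - 137\right)^{2} = \left(\left(\frac{1}{4} \cdot 4 \left(-7 - 8\right) - -21\right) - 137\right)^{2} = \left(\left(\frac{1}{4} \cdot 4 \left(-7 - 8\right) + 21\right) - 137\right)^{2} = \left(\left(\frac{1}{4} \cdot 4 \left(-15\right) + 21\right) - 137\right)^{2} = \left(\left(-15 + 21\right) - 137\right)^{2} = \left(6 - 137\right)^{2} = \left(-131\right)^{2} = 17161$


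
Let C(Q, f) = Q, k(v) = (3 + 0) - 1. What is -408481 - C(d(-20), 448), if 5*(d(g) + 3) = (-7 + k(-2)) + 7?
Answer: -2042392/5 ≈ -4.0848e+5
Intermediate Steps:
k(v) = 2 (k(v) = 3 - 1 = 2)
d(g) = -13/5 (d(g) = -3 + ((-7 + 2) + 7)/5 = -3 + (-5 + 7)/5 = -3 + (1/5)*2 = -3 + 2/5 = -13/5)
-408481 - C(d(-20), 448) = -408481 - 1*(-13/5) = -408481 + 13/5 = -2042392/5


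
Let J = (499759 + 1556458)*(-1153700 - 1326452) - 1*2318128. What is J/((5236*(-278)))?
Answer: 91066661127/25993 ≈ 3.5035e+6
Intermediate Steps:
J = -5099733023112 (J = 2056217*(-2480152) - 2318128 = -5099730704984 - 2318128 = -5099733023112)
J/((5236*(-278))) = -5099733023112/(5236*(-278)) = -5099733023112/(-1455608) = -5099733023112*(-1/1455608) = 91066661127/25993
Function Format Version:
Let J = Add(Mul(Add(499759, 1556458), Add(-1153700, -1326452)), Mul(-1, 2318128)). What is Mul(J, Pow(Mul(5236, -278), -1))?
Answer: Rational(91066661127, 25993) ≈ 3.5035e+6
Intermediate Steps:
J = -5099733023112 (J = Add(Mul(2056217, -2480152), -2318128) = Add(-5099730704984, -2318128) = -5099733023112)
Mul(J, Pow(Mul(5236, -278), -1)) = Mul(-5099733023112, Pow(Mul(5236, -278), -1)) = Mul(-5099733023112, Pow(-1455608, -1)) = Mul(-5099733023112, Rational(-1, 1455608)) = Rational(91066661127, 25993)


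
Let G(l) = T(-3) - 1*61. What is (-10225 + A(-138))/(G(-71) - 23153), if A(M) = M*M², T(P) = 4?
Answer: 2638297/23210 ≈ 113.67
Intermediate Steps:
G(l) = -57 (G(l) = 4 - 1*61 = 4 - 61 = -57)
A(M) = M³
(-10225 + A(-138))/(G(-71) - 23153) = (-10225 + (-138)³)/(-57 - 23153) = (-10225 - 2628072)/(-23210) = -2638297*(-1/23210) = 2638297/23210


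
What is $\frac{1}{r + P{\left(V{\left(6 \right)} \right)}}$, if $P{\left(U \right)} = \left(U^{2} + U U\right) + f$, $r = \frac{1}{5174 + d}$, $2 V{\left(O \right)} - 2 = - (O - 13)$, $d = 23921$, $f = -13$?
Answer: $\frac{58190}{1600227} \approx 0.036364$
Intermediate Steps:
$V{\left(O \right)} = \frac{15}{2} - \frac{O}{2}$ ($V{\left(O \right)} = 1 + \frac{\left(-1\right) \left(O - 13\right)}{2} = 1 + \frac{\left(-1\right) \left(-13 + O\right)}{2} = 1 + \frac{13 - O}{2} = 1 - \left(- \frac{13}{2} + \frac{O}{2}\right) = \frac{15}{2} - \frac{O}{2}$)
$r = \frac{1}{29095}$ ($r = \frac{1}{5174 + 23921} = \frac{1}{29095} \approx 3.437 \cdot 10^{-5}$)
$P{\left(U \right)} = -13 + 2 U^{2}$ ($P{\left(U \right)} = \left(U^{2} + U U\right) - 13 = \left(U^{2} + U^{2}\right) - 13 = 2 U^{2} - 13 = -13 + 2 U^{2}$)
$\frac{1}{r + P{\left(V{\left(6 \right)} \right)}} = \frac{1}{\frac{1}{29095} - \left(13 - 2 \left(\frac{15}{2} - 3\right)^{2}\right)} = \frac{1}{\frac{1}{29095} - \left(13 - 2 \left(\frac{9}{2}\right)^{2}\right)} = \frac{1}{\frac{1}{29095} + \left(-13 + 2 \cdot \frac{81}{4}\right)} = \frac{1}{\frac{1}{29095} + \left(-13 + \frac{81}{2}\right)} = \frac{1}{\frac{1}{29095} + \frac{55}{2}} = \frac{1}{\frac{1600227}{58190}} = \frac{58190}{1600227}$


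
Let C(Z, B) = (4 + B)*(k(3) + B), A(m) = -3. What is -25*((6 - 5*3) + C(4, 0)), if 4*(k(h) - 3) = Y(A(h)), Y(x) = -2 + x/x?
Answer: -50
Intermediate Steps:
Y(x) = -1 (Y(x) = -2 + 1 = -1)
k(h) = 11/4 (k(h) = 3 + (¼)*(-1) = 3 - ¼ = 11/4)
C(Z, B) = (4 + B)*(11/4 + B)
-25*((6 - 5*3) + C(4, 0)) = -25*((6 - 5*3) + (11 + 0² + (27/4)*0)) = -25*((6 - 15) + (11 + 0 + 0)) = -25*(-9 + 11) = -25*2 = -50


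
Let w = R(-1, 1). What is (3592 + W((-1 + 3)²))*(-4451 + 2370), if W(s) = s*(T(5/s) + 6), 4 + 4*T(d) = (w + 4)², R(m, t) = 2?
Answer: -7591488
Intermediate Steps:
w = 2
T(d) = 8 (T(d) = -1 + (2 + 4)²/4 = -1 + (¼)*6² = -1 + (¼)*36 = -1 + 9 = 8)
W(s) = 14*s (W(s) = s*(8 + 6) = s*14 = 14*s)
(3592 + W((-1 + 3)²))*(-4451 + 2370) = (3592 + 14*(-1 + 3)²)*(-4451 + 2370) = (3592 + 14*2²)*(-2081) = (3592 + 14*4)*(-2081) = (3592 + 56)*(-2081) = 3648*(-2081) = -7591488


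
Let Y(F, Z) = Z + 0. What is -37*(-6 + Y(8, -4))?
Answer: 370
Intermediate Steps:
Y(F, Z) = Z
-37*(-6 + Y(8, -4)) = -37*(-6 - 4) = -37*(-10) = 370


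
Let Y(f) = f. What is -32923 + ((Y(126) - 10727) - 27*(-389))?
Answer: -33021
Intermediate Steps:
-32923 + ((Y(126) - 10727) - 27*(-389)) = -32923 + ((126 - 10727) - 27*(-389)) = -32923 + (-10601 + 10503) = -32923 - 98 = -33021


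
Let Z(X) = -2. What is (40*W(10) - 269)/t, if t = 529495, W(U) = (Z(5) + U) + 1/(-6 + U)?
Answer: 61/529495 ≈ 0.00011520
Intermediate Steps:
W(U) = -2 + U + 1/(-6 + U) (W(U) = (-2 + U) + 1/(-6 + U) = -2 + U + 1/(-6 + U))
(40*W(10) - 269)/t = (40*((13 + 10**2 - 8*10)/(-6 + 10)) - 269)/529495 = (40*((13 + 100 - 80)/4) - 269)*(1/529495) = (40*((1/4)*33) - 269)*(1/529495) = (40*(33/4) - 269)*(1/529495) = (330 - 269)*(1/529495) = 61*(1/529495) = 61/529495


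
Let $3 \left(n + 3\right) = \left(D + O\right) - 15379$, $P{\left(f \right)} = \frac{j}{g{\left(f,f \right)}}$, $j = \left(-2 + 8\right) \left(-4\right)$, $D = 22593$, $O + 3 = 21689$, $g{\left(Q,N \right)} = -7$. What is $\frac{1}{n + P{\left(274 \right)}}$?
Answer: $\frac{21}{202309} \approx 0.0001038$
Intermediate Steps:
$O = 21686$ ($O = -3 + 21689 = 21686$)
$j = -24$ ($j = 6 \left(-4\right) = -24$)
$P{\left(f \right)} = \frac{24}{7}$ ($P{\left(f \right)} = - \frac{24}{-7} = \left(-24\right) \left(- \frac{1}{7}\right) = \frac{24}{7}$)
$n = \frac{28891}{3}$ ($n = -3 + \frac{\left(22593 + 21686\right) - 15379}{3} = -3 + \frac{44279 - 15379}{3} = -3 + \frac{1}{3} \cdot 28900 = -3 + \frac{28900}{3} = \frac{28891}{3} \approx 9630.3$)
$\frac{1}{n + P{\left(274 \right)}} = \frac{1}{\frac{28891}{3} + \frac{24}{7}} = \frac{1}{\frac{202309}{21}} = \frac{21}{202309}$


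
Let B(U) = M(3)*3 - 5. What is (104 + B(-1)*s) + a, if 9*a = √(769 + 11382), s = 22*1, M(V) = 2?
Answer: 126 + √12151/9 ≈ 138.25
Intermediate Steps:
B(U) = 1 (B(U) = 2*3 - 5 = 6 - 5 = 1)
s = 22
a = √12151/9 (a = √(769 + 11382)/9 = √12151/9 ≈ 12.248)
(104 + B(-1)*s) + a = (104 + 1*22) + √12151/9 = (104 + 22) + √12151/9 = 126 + √12151/9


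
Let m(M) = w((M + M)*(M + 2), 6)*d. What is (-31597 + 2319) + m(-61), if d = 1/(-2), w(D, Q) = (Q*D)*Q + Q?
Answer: -158845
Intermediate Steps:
w(D, Q) = Q + D*Q**2 (w(D, Q) = (D*Q)*Q + Q = D*Q**2 + Q = Q + D*Q**2)
d = -1/2 (d = 1*(-1/2) = -1/2 ≈ -0.50000)
m(M) = -3 - 36*M*(2 + M) (m(M) = (6*(1 + ((M + M)*(M + 2))*6))*(-1/2) = (6*(1 + ((2*M)*(2 + M))*6))*(-1/2) = (6*(1 + (2*M*(2 + M))*6))*(-1/2) = (6*(1 + 12*M*(2 + M)))*(-1/2) = (6 + 72*M*(2 + M))*(-1/2) = -3 - 36*M*(2 + M))
(-31597 + 2319) + m(-61) = (-31597 + 2319) + (-3 - 36*(-61)*(2 - 61)) = -29278 + (-3 - 36*(-61)*(-59)) = -29278 + (-3 - 129564) = -29278 - 129567 = -158845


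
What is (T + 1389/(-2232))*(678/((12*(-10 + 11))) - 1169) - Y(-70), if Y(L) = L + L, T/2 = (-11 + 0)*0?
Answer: 1238495/1488 ≈ 832.32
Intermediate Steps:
T = 0 (T = 2*((-11 + 0)*0) = 2*(-11*0) = 2*0 = 0)
Y(L) = 2*L
(T + 1389/(-2232))*(678/((12*(-10 + 11))) - 1169) - Y(-70) = (0 + 1389/(-2232))*(678/((12*(-10 + 11))) - 1169) - 2*(-70) = (0 + 1389*(-1/2232))*(678/((12*1)) - 1169) - 1*(-140) = (0 - 463/744)*(678/12 - 1169) + 140 = -463*(678*(1/12) - 1169)/744 + 140 = -463*(113/2 - 1169)/744 + 140 = -463/744*(-2225/2) + 140 = 1030175/1488 + 140 = 1238495/1488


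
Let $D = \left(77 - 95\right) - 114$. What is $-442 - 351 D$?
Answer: $45890$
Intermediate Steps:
$D = -132$ ($D = -18 - 114 = -132$)
$-442 - 351 D = -442 - -46332 = -442 + 46332 = 45890$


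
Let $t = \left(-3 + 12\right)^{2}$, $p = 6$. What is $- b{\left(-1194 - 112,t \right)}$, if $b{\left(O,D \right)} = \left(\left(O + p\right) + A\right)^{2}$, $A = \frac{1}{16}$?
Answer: $- \frac{432598401}{256} \approx -1.6898 \cdot 10^{6}$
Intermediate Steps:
$t = 81$ ($t = 9^{2} = 81$)
$A = \frac{1}{16} \approx 0.0625$
$b{\left(O,D \right)} = \left(\frac{97}{16} + O\right)^{2}$ ($b{\left(O,D \right)} = \left(\left(O + 6\right) + \frac{1}{16}\right)^{2} = \left(\left(6 + O\right) + \frac{1}{16}\right)^{2} = \left(\frac{97}{16} + O\right)^{2}$)
$- b{\left(-1194 - 112,t \right)} = - \frac{\left(97 + 16 \left(-1194 - 112\right)\right)^{2}}{256} = - \frac{\left(97 + 16 \left(-1306\right)\right)^{2}}{256} = - \frac{\left(97 - 20896\right)^{2}}{256} = - \frac{\left(-20799\right)^{2}}{256} = - \frac{432598401}{256}$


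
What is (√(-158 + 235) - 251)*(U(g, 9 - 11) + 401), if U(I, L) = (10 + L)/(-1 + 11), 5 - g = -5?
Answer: -504259/5 + 2009*√77/5 ≈ -97326.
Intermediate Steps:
g = 10 (g = 5 - 1*(-5) = 5 + 5 = 10)
U(I, L) = 1 + L/10 (U(I, L) = (10 + L)/10 = (10 + L)*(⅒) = 1 + L/10)
(√(-158 + 235) - 251)*(U(g, 9 - 11) + 401) = (√(-158 + 235) - 251)*((1 + (9 - 11)/10) + 401) = (√77 - 251)*((1 + (⅒)*(-2)) + 401) = (-251 + √77)*((1 - ⅕) + 401) = (-251 + √77)*(⅘ + 401) = (-251 + √77)*(2009/5) = -504259/5 + 2009*√77/5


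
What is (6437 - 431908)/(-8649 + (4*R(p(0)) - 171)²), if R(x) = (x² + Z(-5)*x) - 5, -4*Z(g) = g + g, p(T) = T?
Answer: -425471/27832 ≈ -15.287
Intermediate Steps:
Z(g) = -g/2 (Z(g) = -(g + g)/4 = -g/2)
R(x) = -5 + x² + 5*x/2 (R(x) = (x² + (-½*(-5))*x) - 5 = (x² + 5*x/2) - 5 = -5 + x² + 5*x/2)
(6437 - 431908)/(-8649 + (4*R(p(0)) - 171)²) = (6437 - 431908)/(-8649 + (4*(-5 + 0² + (5/2)*0) - 171)²) = -425471/(-8649 + (4*(-5 + 0 + 0) - 171)²) = -425471/(-8649 + (4*(-5) - 171)²) = -425471/(-8649 + (-20 - 171)²) = -425471/(-8649 + (-191)²) = -425471/(-8649 + 36481) = -425471/27832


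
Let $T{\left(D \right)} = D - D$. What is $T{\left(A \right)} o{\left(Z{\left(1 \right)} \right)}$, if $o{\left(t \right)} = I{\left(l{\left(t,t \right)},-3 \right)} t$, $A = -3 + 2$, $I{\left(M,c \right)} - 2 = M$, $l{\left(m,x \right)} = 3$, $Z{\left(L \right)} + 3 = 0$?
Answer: $0$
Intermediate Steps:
$Z{\left(L \right)} = -3$ ($Z{\left(L \right)} = -3 + 0 = -3$)
$I{\left(M,c \right)} = 2 + M$
$A = -1$
$o{\left(t \right)} = 5 t$ ($o{\left(t \right)} = \left(2 + 3\right) t = 5 t$)
$T{\left(D \right)} = 0$
$T{\left(A \right)} o{\left(Z{\left(1 \right)} \right)} = 0 \cdot 5 \left(-3\right) = 0 \left(-15\right) = 0$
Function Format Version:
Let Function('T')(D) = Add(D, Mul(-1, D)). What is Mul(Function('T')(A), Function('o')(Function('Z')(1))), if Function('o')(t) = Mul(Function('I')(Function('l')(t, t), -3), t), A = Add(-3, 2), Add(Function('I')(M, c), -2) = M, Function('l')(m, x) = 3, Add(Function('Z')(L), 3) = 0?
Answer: 0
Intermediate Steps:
Function('Z')(L) = -3 (Function('Z')(L) = Add(-3, 0) = -3)
Function('I')(M, c) = Add(2, M)
A = -1
Function('o')(t) = Mul(5, t) (Function('o')(t) = Mul(Add(2, 3), t) = Mul(5, t))
Function('T')(D) = 0
Mul(Function('T')(A), Function('o')(Function('Z')(1))) = Mul(0, Mul(5, -3)) = Mul(0, -15) = 0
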